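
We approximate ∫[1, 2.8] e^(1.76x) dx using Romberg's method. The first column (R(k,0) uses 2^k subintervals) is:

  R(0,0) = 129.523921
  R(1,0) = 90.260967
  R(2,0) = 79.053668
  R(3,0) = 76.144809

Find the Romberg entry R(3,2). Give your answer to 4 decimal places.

75.1657

Richardson extrapolation on the trapezoidal column (denominator 4−1=3):
R(2,1) = (4·79.053668 − 90.260967) / 3 = 75.317902
R(3,1) = (4·76.144809 − 79.053668) / 3 = 75.175189
R(3,2) = (16·75.175189 − 75.317902) / 15 = 75.165675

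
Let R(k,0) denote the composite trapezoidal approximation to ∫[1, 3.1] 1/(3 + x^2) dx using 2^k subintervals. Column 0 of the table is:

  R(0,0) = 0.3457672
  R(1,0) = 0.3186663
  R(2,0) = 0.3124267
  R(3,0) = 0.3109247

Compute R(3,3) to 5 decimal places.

0.31043

Richardson extrapolation on the trapezoidal column (denominator 4−1=3):
R(1,1) = (4·0.3186663 − 0.3457672) / 3 = 0.3096327
R(2,1) = (4·0.3124267 − 0.3186663) / 3 = 0.3103468
R(3,1) = (4·0.3109247 − 0.3124267) / 3 = 0.3104240
R(2,2) = 0.3103468 + (0.3103468 − 0.3096327)/15 = 0.3103944
R(3,2) = (16·0.3104240 − 0.3103468) / 15 = 0.3104291
R(3,3) = (64·0.3104291 − 0.3103944) / 63 = 0.3104297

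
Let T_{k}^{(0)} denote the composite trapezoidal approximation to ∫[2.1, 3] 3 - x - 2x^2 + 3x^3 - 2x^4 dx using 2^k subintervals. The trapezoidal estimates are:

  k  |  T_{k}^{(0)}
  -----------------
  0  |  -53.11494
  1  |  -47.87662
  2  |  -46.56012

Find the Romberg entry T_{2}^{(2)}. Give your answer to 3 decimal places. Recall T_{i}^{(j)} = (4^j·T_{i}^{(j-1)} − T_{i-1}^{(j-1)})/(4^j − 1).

-46.121

T_{1}^{(1)} = (4·(-47.87662) − (-53.11494)) / 3 = -46.13051
T_{2}^{(1)} = -46.56012 + (-46.56012 − (-47.87662))/3 = -46.12129
T_{2}^{(2)} = -46.12129 + (-46.12129 − (-46.13051))/15 = -46.12068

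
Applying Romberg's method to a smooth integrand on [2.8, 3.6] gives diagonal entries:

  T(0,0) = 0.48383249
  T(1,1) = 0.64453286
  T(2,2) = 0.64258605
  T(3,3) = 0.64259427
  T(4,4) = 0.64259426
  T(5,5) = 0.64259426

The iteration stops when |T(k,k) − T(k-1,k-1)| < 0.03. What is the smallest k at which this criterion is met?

k = 2

|T(1,1) − T(0,0)| = 0.16070037 ≥ 0.03
|T(2,2) − T(1,1)| = 0.00194681 < 0.03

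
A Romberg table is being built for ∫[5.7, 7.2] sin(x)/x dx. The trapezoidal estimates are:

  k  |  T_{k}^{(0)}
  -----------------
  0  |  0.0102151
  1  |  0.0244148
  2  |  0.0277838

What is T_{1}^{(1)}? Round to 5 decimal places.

Richardson extrapolation on the trapezoidal column (denominator 4−1=3):
T_{1}^{(1)} = 0.0244148 + (0.0244148 − 0.0102151)/3 = 0.0291480

0.02915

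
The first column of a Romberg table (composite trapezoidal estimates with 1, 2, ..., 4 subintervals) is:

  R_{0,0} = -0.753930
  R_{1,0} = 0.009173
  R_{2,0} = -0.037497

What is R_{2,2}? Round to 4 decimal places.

-0.0742

Richardson extrapolation on the trapezoidal column (denominator 4−1=3):
R_{1,1} = (4·0.009173 − (-0.753930)) / 3 = 0.263541
R_{2,1} = -0.037497 + (-0.037497 − 0.009173)/3 = -0.053054
R_{2,2} = (16·(-0.053054) − 0.263541) / 15 = -0.074160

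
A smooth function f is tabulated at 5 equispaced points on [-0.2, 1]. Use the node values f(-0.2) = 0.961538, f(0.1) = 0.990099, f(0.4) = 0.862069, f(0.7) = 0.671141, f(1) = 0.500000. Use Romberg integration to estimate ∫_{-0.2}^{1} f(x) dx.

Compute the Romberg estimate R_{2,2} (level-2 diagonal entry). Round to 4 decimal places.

R_{0,0} (trapezoid, 1 panel, h=1.2000): 0.876923
R_{1,0} (trapezoid, 2 panels, h=0.6000): 0.955703
R_{2,0} (trapezoid, 4 panels, h=0.3000): 0.976223
R_{1,1} = 0.955703 + (0.955703 − 0.876923)/3 = 0.981963
R_{2,1} = 0.976223 + (0.976223 − 0.955703)/3 = 0.983063
R_{2,2} = 0.983063 + (0.983063 − 0.981963)/15 = 0.983136

0.9831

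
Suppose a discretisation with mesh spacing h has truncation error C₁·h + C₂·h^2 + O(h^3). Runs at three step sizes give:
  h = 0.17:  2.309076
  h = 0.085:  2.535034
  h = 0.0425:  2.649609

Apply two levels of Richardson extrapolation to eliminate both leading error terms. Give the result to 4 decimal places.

2.7652

First eliminate the h term (factor 2^1 = 2):
  B₁ = (2·2.535034 − 2.309076)/1 = 2.760992
  B₂ = (2·2.649609 − 2.535034)/1 = 2.764184
Then eliminate the h^2 term (factor 2^2 = 4):
  (4·2.764184 − 2.760992)/3 = 2.765248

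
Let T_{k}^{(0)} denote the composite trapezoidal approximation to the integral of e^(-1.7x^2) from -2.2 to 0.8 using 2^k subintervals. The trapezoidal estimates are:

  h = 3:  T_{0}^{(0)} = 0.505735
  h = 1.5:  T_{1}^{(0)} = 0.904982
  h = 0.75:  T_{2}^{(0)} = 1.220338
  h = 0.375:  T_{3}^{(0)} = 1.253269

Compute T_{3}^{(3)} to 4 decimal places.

Richardson extrapolation on the trapezoidal column (denominator 4−1=3):
T_{1}^{(1)} = 0.904982 + (0.904982 − 0.505735)/3 = 1.038064
T_{2}^{(1)} = (4·1.220338 − 0.904982) / 3 = 1.325457
T_{3}^{(1)} = 1.253269 + (1.253269 − 1.220338)/3 = 1.264246
T_{2}^{(2)} = (16·1.325457 − 1.038064) / 15 = 1.344617
T_{3}^{(2)} = 1.264246 + (1.264246 − 1.325457)/15 = 1.260165
T_{3}^{(3)} = 1.260165 + (1.260165 − 1.344617)/63 = 1.258824

1.2588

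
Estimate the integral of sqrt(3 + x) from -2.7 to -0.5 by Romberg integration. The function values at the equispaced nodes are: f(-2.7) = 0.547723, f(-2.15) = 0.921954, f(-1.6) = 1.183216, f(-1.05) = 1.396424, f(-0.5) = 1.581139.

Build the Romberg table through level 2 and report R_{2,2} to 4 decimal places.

2.5248

R_{0,0} (trapezoid, 1 panel, h=2.2000): 2.341748
R_{1,0} (trapezoid, 2 panels, h=1.1000): 2.472412
R_{2,0} (trapezoid, 4 panels, h=0.5500): 2.511314
R_{1,1} = 2.472412 + (2.472412 − 2.341748)/3 = 2.515967
R_{2,1} = 2.511314 + (2.511314 − 2.472412)/3 = 2.524281
R_{2,2} = 2.524281 + (2.524281 − 2.515967)/15 = 2.524835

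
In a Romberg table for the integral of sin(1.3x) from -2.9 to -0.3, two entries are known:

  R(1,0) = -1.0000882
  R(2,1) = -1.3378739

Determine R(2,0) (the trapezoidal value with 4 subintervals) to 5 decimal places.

From R(2,1) = (4·R(2,0) − R(1,0))/3, solve for R(2,0):
4·R(2,0) = 3·(-1.3378739) + (-1.0000882) = -5.0137099
R(2,0) = -1.2534275

-1.25343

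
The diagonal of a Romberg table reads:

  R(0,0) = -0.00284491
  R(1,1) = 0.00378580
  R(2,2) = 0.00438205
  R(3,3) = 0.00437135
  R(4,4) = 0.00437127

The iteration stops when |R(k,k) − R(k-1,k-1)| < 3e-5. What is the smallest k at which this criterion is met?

|R(1,1) − R(0,0)| = 0.00663071 ≥ 3e-5
|R(2,2) − R(1,1)| = 0.00059625 ≥ 3e-5
|R(3,3) − R(2,2)| = 0.00001070 < 3e-5

k = 3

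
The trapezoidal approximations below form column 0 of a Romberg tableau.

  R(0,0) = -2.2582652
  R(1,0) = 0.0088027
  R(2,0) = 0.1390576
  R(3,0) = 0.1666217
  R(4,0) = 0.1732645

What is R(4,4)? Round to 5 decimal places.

Richardson extrapolation on the trapezoidal column (denominator 4−1=3):
R(1,1) = 0.0088027 + (0.0088027 − (-2.2582652))/3 = 0.7644920
R(2,1) = (4·0.1390576 − 0.0088027) / 3 = 0.1824759
R(3,1) = 0.1666217 + (0.1666217 − 0.1390576)/3 = 0.1758097
R(4,1) = 0.1732645 + (0.1732645 − 0.1666217)/3 = 0.1754788
R(2,2) = 0.1824759 + (0.1824759 − 0.7644920)/15 = 0.1436748
R(3,2) = (16·0.1758097 − 0.1824759) / 15 = 0.1753653
R(4,2) = 0.1754788 + (0.1754788 − 0.1758097)/15 = 0.1754567
R(3,3) = 0.1753653 + (0.1753653 − 0.1436748)/63 = 0.1758683
R(4,3) = (64·0.1754567 − 0.1753653) / 63 = 0.1754582
R(4,4) = (256·0.1754582 − 0.1758683) / 255 = 0.1754566

0.17546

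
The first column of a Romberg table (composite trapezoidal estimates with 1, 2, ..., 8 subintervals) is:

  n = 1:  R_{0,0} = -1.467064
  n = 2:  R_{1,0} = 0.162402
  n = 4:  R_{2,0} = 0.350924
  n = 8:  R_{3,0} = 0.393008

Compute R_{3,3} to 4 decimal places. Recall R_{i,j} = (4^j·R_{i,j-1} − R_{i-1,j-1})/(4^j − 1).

0.4068

Richardson extrapolation on the trapezoidal column (denominator 4−1=3):
R_{1,1} = 0.162402 + (0.162402 − (-1.467064))/3 = 0.705557
R_{2,1} = 0.350924 + (0.350924 − 0.162402)/3 = 0.413765
R_{3,1} = (4·0.393008 − 0.350924) / 3 = 0.407036
R_{2,2} = 0.413765 + (0.413765 − 0.705557)/15 = 0.394312
R_{3,2} = (16·0.407036 − 0.413765) / 15 = 0.406587
R_{3,3} = (64·0.406587 − 0.394312) / 63 = 0.406782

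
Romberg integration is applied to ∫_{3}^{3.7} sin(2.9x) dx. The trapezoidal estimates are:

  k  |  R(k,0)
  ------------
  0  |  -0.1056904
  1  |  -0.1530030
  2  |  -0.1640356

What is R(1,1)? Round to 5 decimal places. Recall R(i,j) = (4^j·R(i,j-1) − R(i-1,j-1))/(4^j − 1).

-0.16877

Richardson extrapolation on the trapezoidal column (denominator 4−1=3):
R(1,1) = (4·(-0.1530030) − (-0.1056904)) / 3 = -0.1687739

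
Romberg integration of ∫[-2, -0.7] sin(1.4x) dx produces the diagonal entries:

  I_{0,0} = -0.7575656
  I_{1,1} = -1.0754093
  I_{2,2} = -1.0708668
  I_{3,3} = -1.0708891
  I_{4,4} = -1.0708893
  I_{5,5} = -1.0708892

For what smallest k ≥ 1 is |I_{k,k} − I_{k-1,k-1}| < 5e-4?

k = 3

|I_{1,1} − I_{0,0}| = 0.3178437 ≥ 5e-4
|I_{2,2} − I_{1,1}| = 0.0045425 ≥ 5e-4
|I_{3,3} − I_{2,2}| = 0.0000223 < 5e-4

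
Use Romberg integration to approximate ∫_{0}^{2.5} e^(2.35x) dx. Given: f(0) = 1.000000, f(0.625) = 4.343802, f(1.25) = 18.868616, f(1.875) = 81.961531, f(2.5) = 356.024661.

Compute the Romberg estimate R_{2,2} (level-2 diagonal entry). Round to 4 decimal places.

152.4269

R_{0,0} (trapezoid, 1 panel, h=2.5000): 446.280826
R_{1,0} (trapezoid, 2 panels, h=1.2500): 246.726183
R_{2,0} (trapezoid, 4 panels, h=0.6250): 177.303925
R_{1,1} = 246.726183 + (246.726183 − 446.280826)/3 = 180.207969
R_{2,1} = 177.303925 + (177.303925 − 246.726183)/3 = 154.163172
R_{2,2} = 154.163172 + (154.163172 − 180.207969)/15 = 152.426852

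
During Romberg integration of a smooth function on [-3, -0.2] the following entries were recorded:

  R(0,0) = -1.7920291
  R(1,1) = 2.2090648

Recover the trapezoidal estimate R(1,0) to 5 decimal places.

From R(1,1) = (4·R(1,0) − R(0,0))/3, solve for R(1,0):
4·R(1,0) = 3·2.2090648 + (-1.7920291) = 4.8351653
R(1,0) = 1.2087913

1.20879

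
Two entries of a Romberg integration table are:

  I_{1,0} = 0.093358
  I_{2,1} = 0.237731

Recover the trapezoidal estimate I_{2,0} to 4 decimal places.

0.2016

From I_{2,1} = (4·I_{2,0} − I_{1,0})/3, solve for I_{2,0}:
4·I_{2,0} = 3·0.237731 + 0.093358 = 0.806551
I_{2,0} = 0.201638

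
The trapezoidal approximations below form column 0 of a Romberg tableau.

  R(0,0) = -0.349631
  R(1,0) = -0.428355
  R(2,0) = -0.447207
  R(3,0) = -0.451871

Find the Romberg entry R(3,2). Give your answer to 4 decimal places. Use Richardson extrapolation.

R(2,1) = -0.447207 + (-0.447207 − (-0.428355))/3 = -0.453491
R(3,1) = -0.451871 + (-0.451871 − (-0.447207))/3 = -0.453426
R(3,2) = (16·(-0.453426) − (-0.453491)) / 15 = -0.453422

-0.4534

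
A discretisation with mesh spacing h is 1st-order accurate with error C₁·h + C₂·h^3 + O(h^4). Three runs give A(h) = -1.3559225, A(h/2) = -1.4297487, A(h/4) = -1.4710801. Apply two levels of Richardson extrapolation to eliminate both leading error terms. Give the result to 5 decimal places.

-1.51367

First eliminate the h term (factor 2^1 = 2):
  B₁ = (2·(-1.4297487) − (-1.3559225))/1 = -1.5035749
  B₂ = (2·(-1.4710801) − (-1.4297487))/1 = -1.5124115
Then eliminate the h^3 term (factor 2^3 = 8):
  (8·(-1.5124115) − (-1.5035749))/7 = -1.5136739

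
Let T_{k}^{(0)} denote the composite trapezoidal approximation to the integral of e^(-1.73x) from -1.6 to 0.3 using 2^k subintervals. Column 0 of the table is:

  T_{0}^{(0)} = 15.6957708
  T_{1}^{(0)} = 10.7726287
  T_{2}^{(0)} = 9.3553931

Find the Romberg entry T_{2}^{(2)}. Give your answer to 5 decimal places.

T_{1}^{(1)} = (4·10.7726287 − 15.6957708) / 3 = 9.1315813
T_{2}^{(1)} = (4·9.3553931 − 10.7726287) / 3 = 8.8829812
T_{2}^{(2)} = 8.8829812 + (8.8829812 − 9.1315813)/15 = 8.8664079

8.86641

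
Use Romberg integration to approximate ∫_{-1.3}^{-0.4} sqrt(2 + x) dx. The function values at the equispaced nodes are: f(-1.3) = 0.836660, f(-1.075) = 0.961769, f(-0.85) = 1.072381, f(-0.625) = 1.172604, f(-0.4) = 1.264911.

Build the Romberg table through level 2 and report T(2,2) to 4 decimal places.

0.9588

T(0,0) (trapezoid, 1 panel, h=0.9000): 0.945707
T(1,0) (trapezoid, 2 panels, h=0.4500): 0.955425
T(2,0) (trapezoid, 4 panels, h=0.2250): 0.957946
T(1,1) = 0.955425 + (0.955425 − 0.945707)/3 = 0.958664
T(2,1) = 0.957946 + (0.957946 − 0.955425)/3 = 0.958786
T(2,2) = 0.958786 + (0.958786 − 0.958664)/15 = 0.958794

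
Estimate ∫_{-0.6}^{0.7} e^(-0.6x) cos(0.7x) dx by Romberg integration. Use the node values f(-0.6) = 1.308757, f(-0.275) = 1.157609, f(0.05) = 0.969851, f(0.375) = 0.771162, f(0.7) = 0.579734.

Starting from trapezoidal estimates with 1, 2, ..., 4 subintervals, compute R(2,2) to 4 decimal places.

1.2506

R(0,0) (trapezoid, 1 panel, h=1.3000): 1.227519
R(1,0) (trapezoid, 2 panels, h=0.6500): 1.244163
R(2,0) (trapezoid, 4 panels, h=0.3250): 1.248932
R(1,1) = 1.244163 + (1.244163 − 1.227519)/3 = 1.249711
R(2,1) = 1.248932 + (1.248932 − 1.244163)/3 = 1.250522
R(2,2) = 1.250522 + (1.250522 − 1.249711)/15 = 1.250576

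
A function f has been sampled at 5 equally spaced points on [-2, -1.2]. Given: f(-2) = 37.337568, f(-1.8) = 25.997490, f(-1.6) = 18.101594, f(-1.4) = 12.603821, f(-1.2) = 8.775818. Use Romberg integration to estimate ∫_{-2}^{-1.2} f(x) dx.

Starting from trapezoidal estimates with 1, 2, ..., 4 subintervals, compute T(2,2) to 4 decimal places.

15.7800

T(0,0) (trapezoid, 1 panel, h=0.8000): 18.445354
T(1,0) (trapezoid, 2 panels, h=0.4000): 16.463315
T(2,0) (trapezoid, 4 panels, h=0.2000): 15.951920
T(1,1) = 16.463315 + (16.463315 − 18.445354)/3 = 15.802635
T(2,1) = 15.951920 + (15.951920 − 16.463315)/3 = 15.781455
T(2,2) = 15.781455 + (15.781455 − 15.802635)/15 = 15.780043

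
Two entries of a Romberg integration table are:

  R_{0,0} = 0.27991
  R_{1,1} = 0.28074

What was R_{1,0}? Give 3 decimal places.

0.281

From R_{1,1} = (4·R_{1,0} − R_{0,0})/3, solve for R_{1,0}:
4·R_{1,0} = 3·0.28074 + 0.27991 = 1.12213
R_{1,0} = 0.28053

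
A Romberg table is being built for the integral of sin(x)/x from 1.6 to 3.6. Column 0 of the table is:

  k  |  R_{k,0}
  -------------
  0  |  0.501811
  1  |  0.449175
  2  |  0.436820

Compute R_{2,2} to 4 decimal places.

R_{1,1} = 0.449175 + (0.449175 − 0.501811)/3 = 0.431630
R_{2,1} = 0.436820 + (0.436820 − 0.449175)/3 = 0.432702
R_{2,2} = 0.432702 + (0.432702 − 0.431630)/15 = 0.432773

0.4328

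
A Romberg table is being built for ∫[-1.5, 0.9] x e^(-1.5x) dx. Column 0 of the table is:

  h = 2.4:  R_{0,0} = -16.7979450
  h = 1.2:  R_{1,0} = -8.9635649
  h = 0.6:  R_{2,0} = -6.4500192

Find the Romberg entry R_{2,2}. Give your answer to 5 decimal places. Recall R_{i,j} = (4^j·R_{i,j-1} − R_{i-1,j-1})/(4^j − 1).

Richardson extrapolation on the trapezoidal column (denominator 4−1=3):
R_{1,1} = -8.9635649 + (-8.9635649 − (-16.7979450))/3 = -6.3521049
R_{2,1} = (4·(-6.4500192) − (-8.9635649)) / 3 = -5.6121706
R_{2,2} = (16·(-5.6121706) − (-6.3521049)) / 15 = -5.5628416

-5.56284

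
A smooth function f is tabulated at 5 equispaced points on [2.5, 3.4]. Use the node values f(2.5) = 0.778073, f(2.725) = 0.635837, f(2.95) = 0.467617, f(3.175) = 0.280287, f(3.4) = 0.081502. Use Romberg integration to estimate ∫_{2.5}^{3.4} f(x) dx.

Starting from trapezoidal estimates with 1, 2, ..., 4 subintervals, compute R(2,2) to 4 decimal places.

R(0,0) (trapezoid, 1 panel, h=0.9000): 0.386809
R(1,0) (trapezoid, 2 panels, h=0.4500): 0.403832
R(2,0) (trapezoid, 4 panels, h=0.2250): 0.408044
R(1,1) = 0.403832 + (0.403832 − 0.386809)/3 = 0.409506
R(2,1) = 0.408044 + (0.408044 − 0.403832)/3 = 0.409448
R(2,2) = 0.409448 + (0.409448 − 0.409506)/15 = 0.409444

0.4094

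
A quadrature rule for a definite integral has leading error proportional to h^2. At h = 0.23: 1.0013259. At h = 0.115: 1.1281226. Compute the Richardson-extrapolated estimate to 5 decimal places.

1.17039

The leading error scales as h^2; refining by a factor of 2 reduces it by 2^2 = 4.
Extrapolated value = (4·A(h/2) − A(h)) / (4 − 1)
= (4·1.1281226 − 1.0013259) / 3
= 3.5111645 / 3 = 1.1703882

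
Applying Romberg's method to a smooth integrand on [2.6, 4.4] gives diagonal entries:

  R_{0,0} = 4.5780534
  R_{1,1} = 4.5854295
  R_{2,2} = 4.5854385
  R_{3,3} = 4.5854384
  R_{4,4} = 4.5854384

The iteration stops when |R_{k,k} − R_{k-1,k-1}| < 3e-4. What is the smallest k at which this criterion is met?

k = 2

|R_{1,1} − R_{0,0}| = 0.0073761 ≥ 3e-4
|R_{2,2} − R_{1,1}| = 0.0000090 < 3e-4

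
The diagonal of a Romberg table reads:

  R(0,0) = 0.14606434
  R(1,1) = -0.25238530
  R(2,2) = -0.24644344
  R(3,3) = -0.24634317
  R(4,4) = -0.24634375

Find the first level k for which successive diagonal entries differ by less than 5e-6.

|R(1,1) − R(0,0)| = 0.39844964 ≥ 5e-6
|R(2,2) − R(1,1)| = 0.00594186 ≥ 5e-6
|R(3,3) − R(2,2)| = 0.00010027 ≥ 5e-6
|R(4,4) − R(3,3)| = 0.00000058 < 5e-6

k = 4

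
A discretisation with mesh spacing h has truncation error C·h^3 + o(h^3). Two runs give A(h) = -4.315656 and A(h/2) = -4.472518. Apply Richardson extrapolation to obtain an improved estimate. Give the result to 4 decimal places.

-4.4949

Extrapolated value = (8·A(h/2) − A(h)) / (8 − 1)
= (8·(-4.472518) − (-4.315656)) / 7
= -31.464488 / 7 = -4.494927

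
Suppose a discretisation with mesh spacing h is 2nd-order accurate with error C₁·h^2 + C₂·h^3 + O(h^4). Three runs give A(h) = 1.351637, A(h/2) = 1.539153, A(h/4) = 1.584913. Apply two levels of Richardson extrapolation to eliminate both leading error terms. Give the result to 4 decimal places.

1.6000

First eliminate the h^2 term (factor 2^2 = 4):
  B₁ = (4·1.539153 − 1.351637)/3 = 1.601658
  B₂ = (4·1.584913 − 1.539153)/3 = 1.600166
Then eliminate the h^3 term (factor 2^3 = 8):
  (8·1.600166 − 1.601658)/7 = 1.599953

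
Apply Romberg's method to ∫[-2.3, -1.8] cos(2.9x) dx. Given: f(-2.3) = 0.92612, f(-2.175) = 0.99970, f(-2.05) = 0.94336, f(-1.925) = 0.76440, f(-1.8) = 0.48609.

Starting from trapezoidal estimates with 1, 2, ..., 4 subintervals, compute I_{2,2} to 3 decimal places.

0.431

I_{0,0} (trapezoid, 1 panel, h=0.5000): 0.35305
I_{1,0} (trapezoid, 2 panels, h=0.2500): 0.41237
I_{2,0} (trapezoid, 4 panels, h=0.1250): 0.42670
I_{1,1} = 0.41237 + (0.41237 − 0.35305)/3 = 0.43214
I_{2,1} = 0.42670 + (0.42670 − 0.41237)/3 = 0.43148
I_{2,2} = 0.43148 + (0.43148 − 0.43214)/15 = 0.43144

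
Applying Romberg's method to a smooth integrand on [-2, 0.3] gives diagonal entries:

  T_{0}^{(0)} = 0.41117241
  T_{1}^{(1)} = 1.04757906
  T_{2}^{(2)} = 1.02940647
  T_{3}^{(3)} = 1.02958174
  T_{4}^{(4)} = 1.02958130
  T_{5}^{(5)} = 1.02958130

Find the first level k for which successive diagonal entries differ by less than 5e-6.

k = 4

|T_{1}^{(1)} − T_{0}^{(0)}| = 0.63640665 ≥ 5e-6
|T_{2}^{(2)} − T_{1}^{(1)}| = 0.01817259 ≥ 5e-6
|T_{3}^{(3)} − T_{2}^{(2)}| = 0.00017527 ≥ 5e-6
|T_{4}^{(4)} − T_{3}^{(3)}| = 0.00000044 < 5e-6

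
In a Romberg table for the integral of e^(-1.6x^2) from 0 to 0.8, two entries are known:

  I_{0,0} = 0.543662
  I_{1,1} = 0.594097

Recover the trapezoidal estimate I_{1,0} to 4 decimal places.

0.5815

From I_{1,1} = (4·I_{1,0} − I_{0,0})/3, solve for I_{1,0}:
4·I_{1,0} = 3·0.594097 + 0.543662 = 2.325953
I_{1,0} = 0.581488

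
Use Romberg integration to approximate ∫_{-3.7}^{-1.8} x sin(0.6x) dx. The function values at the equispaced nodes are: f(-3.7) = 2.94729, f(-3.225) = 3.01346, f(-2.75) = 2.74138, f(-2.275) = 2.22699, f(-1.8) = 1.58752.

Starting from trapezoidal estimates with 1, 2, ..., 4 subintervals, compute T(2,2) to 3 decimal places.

T(0,0) (trapezoid, 1 panel, h=1.9000): 4.30807
T(1,0) (trapezoid, 2 panels, h=0.9500): 4.75835
T(2,0) (trapezoid, 4 panels, h=0.4750): 4.86839
T(1,1) = 4.75835 + (4.75835 − 4.30807)/3 = 4.90844
T(2,1) = 4.86839 + (4.86839 − 4.75835)/3 = 4.90507
T(2,2) = 4.90507 + (4.90507 − 4.90844)/15 = 4.90485

4.905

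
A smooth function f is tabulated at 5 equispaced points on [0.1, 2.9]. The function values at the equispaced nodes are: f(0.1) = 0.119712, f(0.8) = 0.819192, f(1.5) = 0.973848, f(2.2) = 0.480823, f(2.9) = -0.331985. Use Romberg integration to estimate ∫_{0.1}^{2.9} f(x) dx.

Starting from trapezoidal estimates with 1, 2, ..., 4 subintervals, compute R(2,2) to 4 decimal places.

R(0,0) (trapezoid, 1 panel, h=2.8000): -0.297182
R(1,0) (trapezoid, 2 panels, h=1.4000): 1.214796
R(2,0) (trapezoid, 4 panels, h=0.7000): 1.517409
R(1,1) = 1.214796 + (1.214796 − (-0.297182))/3 = 1.718789
R(2,1) = 1.517409 + (1.517409 − 1.214796)/3 = 1.618280
R(2,2) = 1.618280 + (1.618280 − 1.718789)/15 = 1.611579

1.6116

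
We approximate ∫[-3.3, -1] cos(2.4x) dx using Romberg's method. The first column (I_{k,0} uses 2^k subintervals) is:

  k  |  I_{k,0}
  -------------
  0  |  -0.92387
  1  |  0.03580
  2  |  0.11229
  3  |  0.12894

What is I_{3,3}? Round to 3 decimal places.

0.134

Richardson extrapolation on the trapezoidal column (denominator 4−1=3):
I_{1,1} = (4·0.03580 − (-0.92387)) / 3 = 0.35569
I_{2,1} = (4·0.11229 − 0.03580) / 3 = 0.13779
I_{3,1} = 0.12894 + (0.12894 − 0.11229)/3 = 0.13449
I_{2,2} = (16·0.13779 − 0.35569) / 15 = 0.12326
I_{3,2} = (16·0.13449 − 0.13779) / 15 = 0.13427
I_{3,3} = (64·0.13427 − 0.12326) / 63 = 0.13444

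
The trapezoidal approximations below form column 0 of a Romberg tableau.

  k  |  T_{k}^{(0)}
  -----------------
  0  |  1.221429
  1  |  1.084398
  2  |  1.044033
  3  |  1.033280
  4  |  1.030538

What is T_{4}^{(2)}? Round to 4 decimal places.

1.0296

T_{3}^{(1)} = 1.033280 + (1.033280 − 1.044033)/3 = 1.029696
T_{4}^{(1)} = (4·1.030538 − 1.033280) / 3 = 1.029624
T_{4}^{(2)} = (16·1.029624 − 1.029696) / 15 = 1.029619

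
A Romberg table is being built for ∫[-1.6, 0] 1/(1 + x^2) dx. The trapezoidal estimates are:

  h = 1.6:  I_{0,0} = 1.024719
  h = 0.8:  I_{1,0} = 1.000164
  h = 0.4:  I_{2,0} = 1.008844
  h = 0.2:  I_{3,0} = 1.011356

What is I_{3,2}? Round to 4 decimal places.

1.0122

Richardson extrapolation on the trapezoidal column (denominator 4−1=3):
I_{2,1} = (4·1.008844 − 1.000164) / 3 = 1.011737
I_{3,1} = (4·1.011356 − 1.008844) / 3 = 1.012193
I_{3,2} = (16·1.012193 − 1.011737) / 15 = 1.012223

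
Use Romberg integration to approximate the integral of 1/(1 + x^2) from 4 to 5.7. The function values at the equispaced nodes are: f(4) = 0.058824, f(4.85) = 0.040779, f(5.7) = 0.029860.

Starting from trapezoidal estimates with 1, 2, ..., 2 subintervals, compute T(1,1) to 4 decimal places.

0.0713

T(0,0) (trapezoid, 1 panel, h=1.7000): 0.075381
T(1,0) (trapezoid, 2 panels, h=0.8500): 0.072353
T(1,1) = 0.072353 + (0.072353 − 0.075381)/3 = 0.071344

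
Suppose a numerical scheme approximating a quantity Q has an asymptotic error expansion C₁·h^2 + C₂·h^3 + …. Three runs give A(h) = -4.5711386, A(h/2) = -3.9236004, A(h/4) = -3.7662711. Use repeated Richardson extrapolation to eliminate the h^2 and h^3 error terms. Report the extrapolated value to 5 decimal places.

First eliminate the h^2 term (factor 2^2 = 4):
  B₁ = (4·(-3.9236004) − (-4.5711386))/3 = -3.7077543
  B₂ = (4·(-3.7662711) − (-3.9236004))/3 = -3.7138280
Then eliminate the h^3 term (factor 2^3 = 8):
  (8·(-3.7138280) − (-3.7077543))/7 = -3.7146957

-3.71470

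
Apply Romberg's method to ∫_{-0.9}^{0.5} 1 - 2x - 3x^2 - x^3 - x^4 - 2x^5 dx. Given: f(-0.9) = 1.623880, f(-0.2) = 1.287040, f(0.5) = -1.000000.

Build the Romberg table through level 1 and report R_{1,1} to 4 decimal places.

1.3468

R_{0,0} (trapezoid, 1 panel, h=1.4000): 0.436716
R_{1,0} (trapezoid, 2 panels, h=0.7000): 1.119286
R_{1,1} = 1.119286 + (1.119286 − 0.436716)/3 = 1.346809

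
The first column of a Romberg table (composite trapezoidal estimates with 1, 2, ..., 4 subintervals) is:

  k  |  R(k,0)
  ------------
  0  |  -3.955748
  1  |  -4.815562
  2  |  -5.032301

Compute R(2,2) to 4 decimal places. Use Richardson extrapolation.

-5.1047

Richardson extrapolation on the trapezoidal column (denominator 4−1=3):
R(1,1) = -4.815562 + (-4.815562 − (-3.955748))/3 = -5.102167
R(2,1) = -5.032301 + (-5.032301 − (-4.815562))/3 = -5.104547
R(2,2) = -5.104547 + (-5.104547 − (-5.102167))/15 = -5.104706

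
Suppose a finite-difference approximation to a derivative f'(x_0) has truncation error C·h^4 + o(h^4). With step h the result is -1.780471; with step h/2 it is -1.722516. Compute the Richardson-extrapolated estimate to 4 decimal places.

-1.7187

Extrapolated value = (16·A(h/2) − A(h)) / (16 − 1)
= (16·(-1.722516) − (-1.780471)) / 15
= -25.779785 / 15 = -1.718652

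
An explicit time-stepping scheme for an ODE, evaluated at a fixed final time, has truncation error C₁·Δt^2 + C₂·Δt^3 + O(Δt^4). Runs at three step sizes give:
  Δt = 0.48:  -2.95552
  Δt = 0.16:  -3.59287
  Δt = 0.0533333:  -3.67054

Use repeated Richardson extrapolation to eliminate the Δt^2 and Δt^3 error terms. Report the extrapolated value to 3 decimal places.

First eliminate the Δt^2 term (factor 3^2 = 9):
  B₁ = (9·(-3.59287) − (-2.95552))/8 = -3.67254
  B₂ = (9·(-3.67054) − (-3.59287))/8 = -3.68025
Then eliminate the Δt^3 term (factor 3^3 = 27):
  (27·(-3.68025) − (-3.67254))/26 = -3.68055

-3.681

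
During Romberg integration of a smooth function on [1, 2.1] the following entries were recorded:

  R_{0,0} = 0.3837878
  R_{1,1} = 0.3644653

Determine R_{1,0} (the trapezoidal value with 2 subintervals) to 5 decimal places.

From R_{1,1} = (4·R_{1,0} − R_{0,0})/3, solve for R_{1,0}:
4·R_{1,0} = 3·0.3644653 + 0.3837878 = 1.4771837
R_{1,0} = 0.3692959

0.36930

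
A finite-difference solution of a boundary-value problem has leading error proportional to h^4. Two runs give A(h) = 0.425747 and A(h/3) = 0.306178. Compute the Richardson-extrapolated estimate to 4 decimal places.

The leading error scales as h^4; refining by a factor of 3 reduces it by 3^4 = 81.
Extrapolated value = (81·A(h/3) − A(h)) / (81 − 1)
= (81·0.306178 − 0.425747) / 80
= 24.374671 / 80 = 0.304683

0.3047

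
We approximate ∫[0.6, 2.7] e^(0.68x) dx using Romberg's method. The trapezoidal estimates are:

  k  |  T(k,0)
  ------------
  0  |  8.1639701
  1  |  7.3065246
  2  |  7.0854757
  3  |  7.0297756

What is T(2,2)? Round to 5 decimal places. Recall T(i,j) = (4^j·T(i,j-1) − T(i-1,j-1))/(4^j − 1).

7.01120

T(1,1) = 7.3065246 + (7.3065246 − 8.1639701)/3 = 7.0207094
T(2,1) = (4·7.0854757 − 7.3065246) / 3 = 7.0117927
T(2,2) = 7.0117927 + (7.0117927 − 7.0207094)/15 = 7.0111983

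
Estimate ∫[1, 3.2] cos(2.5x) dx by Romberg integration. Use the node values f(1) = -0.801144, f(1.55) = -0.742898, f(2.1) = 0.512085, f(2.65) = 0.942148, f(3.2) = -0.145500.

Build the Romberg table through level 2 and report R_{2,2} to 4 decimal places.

R_{0,0} (trapezoid, 1 panel, h=2.2000): -1.041308
R_{1,0} (trapezoid, 2 panels, h=1.1000): 0.042639
R_{2,0} (trapezoid, 4 panels, h=0.5500): 0.130907
R_{1,1} = 0.042639 + (0.042639 − (-1.041308))/3 = 0.403955
R_{2,1} = 0.130907 + (0.130907 − 0.042639)/3 = 0.160330
R_{2,2} = 0.160330 + (0.160330 − 0.403955)/15 = 0.144088

0.1441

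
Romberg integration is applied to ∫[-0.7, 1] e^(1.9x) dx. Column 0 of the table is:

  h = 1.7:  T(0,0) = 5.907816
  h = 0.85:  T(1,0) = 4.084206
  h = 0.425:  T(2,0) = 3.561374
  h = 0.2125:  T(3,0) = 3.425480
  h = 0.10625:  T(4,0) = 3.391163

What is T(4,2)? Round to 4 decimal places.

3.3797

T(3,1) = 3.425480 + (3.425480 − 3.561374)/3 = 3.380182
T(4,1) = 3.391163 + (3.391163 − 3.425480)/3 = 3.379724
T(4,2) = 3.379724 + (3.379724 − 3.380182)/15 = 3.379693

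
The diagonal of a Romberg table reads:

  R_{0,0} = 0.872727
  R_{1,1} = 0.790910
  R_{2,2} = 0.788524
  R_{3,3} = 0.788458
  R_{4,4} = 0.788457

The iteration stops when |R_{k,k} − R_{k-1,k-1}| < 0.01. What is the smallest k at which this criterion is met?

|R_{1,1} − R_{0,0}| = 0.081817 ≥ 0.01
|R_{2,2} − R_{1,1}| = 0.002386 < 0.01

k = 2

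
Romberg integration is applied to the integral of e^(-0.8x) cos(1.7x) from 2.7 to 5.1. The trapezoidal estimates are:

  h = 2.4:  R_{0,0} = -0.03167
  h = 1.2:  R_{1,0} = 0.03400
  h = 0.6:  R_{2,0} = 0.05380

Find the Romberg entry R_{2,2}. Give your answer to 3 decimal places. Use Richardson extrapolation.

0.061

Richardson extrapolation on the trapezoidal column (denominator 4−1=3):
R_{1,1} = (4·0.03400 − (-0.03167)) / 3 = 0.05589
R_{2,1} = 0.05380 + (0.05380 − 0.03400)/3 = 0.06040
R_{2,2} = (16·0.06040 − 0.05589) / 15 = 0.06070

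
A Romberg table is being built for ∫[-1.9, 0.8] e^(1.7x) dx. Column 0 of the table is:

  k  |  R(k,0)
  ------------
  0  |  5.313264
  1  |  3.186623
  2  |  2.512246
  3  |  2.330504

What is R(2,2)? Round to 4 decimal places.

2.2748

R(1,1) = 3.186623 + (3.186623 − 5.313264)/3 = 2.477743
R(2,1) = (4·2.512246 − 3.186623) / 3 = 2.287454
R(2,2) = 2.287454 + (2.287454 − 2.477743)/15 = 2.274768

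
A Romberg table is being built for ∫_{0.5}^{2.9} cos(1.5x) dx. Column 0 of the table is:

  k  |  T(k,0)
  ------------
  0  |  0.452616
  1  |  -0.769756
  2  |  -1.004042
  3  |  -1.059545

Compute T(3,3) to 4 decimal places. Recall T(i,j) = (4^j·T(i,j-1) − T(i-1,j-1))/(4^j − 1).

-1.0778

T(1,1) = -0.769756 + (-0.769756 − 0.452616)/3 = -1.177213
T(2,1) = -1.004042 + (-1.004042 − (-0.769756))/3 = -1.082137
T(3,1) = -1.059545 + (-1.059545 − (-1.004042))/3 = -1.078046
T(2,2) = (16·(-1.082137) − (-1.177213)) / 15 = -1.075799
T(3,2) = (16·(-1.078046) − (-1.082137)) / 15 = -1.077773
T(3,3) = (64·(-1.077773) − (-1.075799)) / 63 = -1.077804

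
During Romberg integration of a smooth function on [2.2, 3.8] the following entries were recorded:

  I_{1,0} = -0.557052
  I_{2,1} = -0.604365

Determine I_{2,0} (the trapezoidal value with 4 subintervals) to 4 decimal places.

From I_{2,1} = (4·I_{2,0} − I_{1,0})/3, solve for I_{2,0}:
4·I_{2,0} = 3·(-0.604365) + (-0.557052) = -2.370147
I_{2,0} = -0.592537

-0.5925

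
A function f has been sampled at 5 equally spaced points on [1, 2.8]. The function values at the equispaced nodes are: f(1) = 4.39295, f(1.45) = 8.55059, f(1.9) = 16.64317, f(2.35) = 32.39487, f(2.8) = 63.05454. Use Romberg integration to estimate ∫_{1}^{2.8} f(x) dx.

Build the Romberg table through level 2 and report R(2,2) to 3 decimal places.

39.642

R(0,0) (trapezoid, 1 panel, h=1.8000): 60.70274
R(1,0) (trapezoid, 2 panels, h=0.9000): 45.33022
R(2,0) (trapezoid, 4 panels, h=0.4500): 41.09057
R(1,1) = 45.33022 + (45.33022 − 60.70274)/3 = 40.20605
R(2,1) = 41.09057 + (41.09057 − 45.33022)/3 = 39.67735
R(2,2) = 39.67735 + (39.67735 − 40.20605)/15 = 39.64210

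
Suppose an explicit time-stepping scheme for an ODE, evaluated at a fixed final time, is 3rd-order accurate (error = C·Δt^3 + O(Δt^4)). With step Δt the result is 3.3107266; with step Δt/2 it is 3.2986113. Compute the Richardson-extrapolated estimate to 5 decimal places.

3.29688

Extrapolated value = (8·A(Δt/2) − A(Δt)) / (8 − 1)
= (8·3.2986113 − 3.3107266) / 7
= 23.0781638 / 7 = 3.2968805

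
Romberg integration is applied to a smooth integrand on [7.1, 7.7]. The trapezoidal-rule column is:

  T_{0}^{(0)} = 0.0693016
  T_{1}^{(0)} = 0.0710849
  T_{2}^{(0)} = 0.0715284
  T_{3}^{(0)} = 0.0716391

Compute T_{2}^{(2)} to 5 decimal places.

0.07168

T_{1}^{(1)} = 0.0710849 + (0.0710849 − 0.0693016)/3 = 0.0716793
T_{2}^{(1)} = (4·0.0715284 − 0.0710849) / 3 = 0.0716762
T_{2}^{(2)} = (16·0.0716762 − 0.0716793) / 15 = 0.0716760
(Column j=1 coincides with Simpson's rule on the same nodes.)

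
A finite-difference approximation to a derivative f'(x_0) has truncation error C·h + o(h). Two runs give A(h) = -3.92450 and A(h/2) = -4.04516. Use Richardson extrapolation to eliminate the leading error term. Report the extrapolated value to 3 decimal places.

The leading error scales as h; refining by a factor of 2 reduces it by 2^1 = 2.
Extrapolated value = (2·A(h/2) − A(h)) / (2 − 1)
= (2·(-4.04516) − (-3.92450)) / 1
= -4.16582 / 1 = -4.16582

-4.166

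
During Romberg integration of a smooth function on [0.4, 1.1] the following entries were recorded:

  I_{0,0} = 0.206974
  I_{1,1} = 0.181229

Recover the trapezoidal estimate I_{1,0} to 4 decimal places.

From I_{1,1} = (4·I_{1,0} − I_{0,0})/3, solve for I_{1,0}:
4·I_{1,0} = 3·0.181229 + 0.206974 = 0.750661
I_{1,0} = 0.187665

0.1877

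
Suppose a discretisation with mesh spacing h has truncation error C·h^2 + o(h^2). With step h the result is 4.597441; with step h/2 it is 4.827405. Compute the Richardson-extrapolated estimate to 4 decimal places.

Extrapolated value = (4·A(h/2) − A(h)) / (4 − 1)
= (4·4.827405 − 4.597441) / 3
= 14.712179 / 3 = 4.904060

4.9041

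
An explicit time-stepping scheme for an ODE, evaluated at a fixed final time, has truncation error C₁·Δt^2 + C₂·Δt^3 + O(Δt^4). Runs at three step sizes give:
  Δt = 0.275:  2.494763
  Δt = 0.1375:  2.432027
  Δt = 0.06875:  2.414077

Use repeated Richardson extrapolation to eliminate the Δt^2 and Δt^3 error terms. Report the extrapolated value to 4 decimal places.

2.4077

First eliminate the Δt^2 term (factor 2^2 = 4):
  B₁ = (4·2.432027 − 2.494763)/3 = 2.411115
  B₂ = (4·2.414077 − 2.432027)/3 = 2.408094
Then eliminate the Δt^3 term (factor 2^3 = 8):
  (8·2.408094 − 2.411115)/7 = 2.407662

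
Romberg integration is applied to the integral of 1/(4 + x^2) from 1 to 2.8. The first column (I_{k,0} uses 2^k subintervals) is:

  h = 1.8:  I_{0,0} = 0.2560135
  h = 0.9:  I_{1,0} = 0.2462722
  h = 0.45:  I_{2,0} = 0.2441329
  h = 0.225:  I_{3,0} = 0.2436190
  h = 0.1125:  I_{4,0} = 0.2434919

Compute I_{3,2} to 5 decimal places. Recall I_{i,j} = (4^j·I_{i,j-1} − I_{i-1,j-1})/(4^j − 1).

I_{2,1} = 0.2441329 + (0.2441329 − 0.2462722)/3 = 0.2434198
I_{3,1} = 0.2436190 + (0.2436190 − 0.2441329)/3 = 0.2434477
I_{3,2} = (16·0.2434477 − 0.2434198) / 15 = 0.2434496
(Column j=1 coincides with Simpson's rule on the same nodes.)

0.24345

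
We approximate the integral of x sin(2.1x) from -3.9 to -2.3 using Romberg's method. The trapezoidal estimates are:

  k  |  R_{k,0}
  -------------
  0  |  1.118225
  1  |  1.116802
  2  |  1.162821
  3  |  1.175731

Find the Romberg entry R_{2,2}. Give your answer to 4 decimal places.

Richardson extrapolation on the trapezoidal column (denominator 4−1=3):
R_{1,1} = (4·1.116802 − 1.118225) / 3 = 1.116328
R_{2,1} = (4·1.162821 − 1.116802) / 3 = 1.178161
R_{2,2} = 1.178161 + (1.178161 − 1.116328)/15 = 1.182283

1.1823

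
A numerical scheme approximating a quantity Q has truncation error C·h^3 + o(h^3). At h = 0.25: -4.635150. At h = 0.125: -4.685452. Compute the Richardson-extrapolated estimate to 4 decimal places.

Extrapolated value = (8·A(h/2) − A(h)) / (8 − 1)
= (8·(-4.685452) − (-4.635150)) / 7
= -32.848466 / 7 = -4.692638

-4.6926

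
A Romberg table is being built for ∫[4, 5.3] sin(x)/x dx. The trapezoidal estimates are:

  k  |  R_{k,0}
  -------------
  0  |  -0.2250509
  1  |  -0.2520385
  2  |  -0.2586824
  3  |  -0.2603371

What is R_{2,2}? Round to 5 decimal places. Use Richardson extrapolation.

-0.26089

Richardson extrapolation on the trapezoidal column (denominator 4−1=3):
R_{1,1} = (4·(-0.2520385) − (-0.2250509)) / 3 = -0.2610344
R_{2,1} = -0.2586824 + (-0.2586824 − (-0.2520385))/3 = -0.2608970
R_{2,2} = (16·(-0.2608970) − (-0.2610344)) / 15 = -0.2608878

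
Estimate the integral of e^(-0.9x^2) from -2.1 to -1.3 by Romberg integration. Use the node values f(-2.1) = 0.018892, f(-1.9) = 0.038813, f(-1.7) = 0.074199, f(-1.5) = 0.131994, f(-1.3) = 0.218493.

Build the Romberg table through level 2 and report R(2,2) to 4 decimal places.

R(0,0) (trapezoid, 1 panel, h=0.8000): 0.094954
R(1,0) (trapezoid, 2 panels, h=0.4000): 0.077157
R(2,0) (trapezoid, 4 panels, h=0.2000): 0.072740
R(1,1) = 0.077157 + (0.077157 − 0.094954)/3 = 0.071225
R(2,1) = 0.072740 + (0.072740 − 0.077157)/3 = 0.071268
R(2,2) = 0.071268 + (0.071268 − 0.071225)/15 = 0.071271

0.0713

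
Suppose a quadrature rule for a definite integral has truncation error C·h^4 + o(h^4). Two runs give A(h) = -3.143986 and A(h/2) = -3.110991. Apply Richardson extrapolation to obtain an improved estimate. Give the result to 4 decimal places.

Extrapolated value = (16·A(h/2) − A(h)) / (16 − 1)
= (16·(-3.110991) − (-3.143986)) / 15
= -46.631870 / 15 = -3.108791

-3.1088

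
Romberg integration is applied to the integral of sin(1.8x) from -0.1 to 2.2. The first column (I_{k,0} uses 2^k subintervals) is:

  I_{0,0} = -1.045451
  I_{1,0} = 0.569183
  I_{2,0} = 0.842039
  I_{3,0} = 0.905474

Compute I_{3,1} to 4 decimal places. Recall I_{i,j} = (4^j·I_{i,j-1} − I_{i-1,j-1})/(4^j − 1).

I_{3,1} = (4·0.905474 − 0.842039) / 3 = 0.926619
(Column j=1 coincides with Simpson's rule on the same nodes.)

0.9266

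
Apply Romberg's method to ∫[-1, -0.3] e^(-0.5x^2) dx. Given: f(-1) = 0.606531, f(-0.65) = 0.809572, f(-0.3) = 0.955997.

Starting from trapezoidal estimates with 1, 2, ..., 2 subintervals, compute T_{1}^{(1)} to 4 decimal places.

0.5601

T_{0}^{(0)} (trapezoid, 1 panel, h=0.7000): 0.546885
T_{1}^{(0)} (trapezoid, 2 panels, h=0.3500): 0.556793
T_{1}^{(1)} = 0.556793 + (0.556793 − 0.546885)/3 = 0.560096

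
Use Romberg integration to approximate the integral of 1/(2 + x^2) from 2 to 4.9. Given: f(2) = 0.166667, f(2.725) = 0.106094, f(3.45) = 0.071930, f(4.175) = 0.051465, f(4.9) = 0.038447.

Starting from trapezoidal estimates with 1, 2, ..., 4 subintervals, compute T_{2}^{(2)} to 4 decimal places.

0.2365

T_{0}^{(0)} (trapezoid, 1 panel, h=2.9000): 0.297415
T_{1}^{(0)} (trapezoid, 2 panels, h=1.4500): 0.253006
T_{2}^{(0)} (trapezoid, 4 panels, h=0.7250): 0.240733
T_{1}^{(1)} = 0.253006 + (0.253006 − 0.297415)/3 = 0.238203
T_{2}^{(1)} = 0.240733 + (0.240733 − 0.253006)/3 = 0.236642
T_{2}^{(2)} = 0.236642 + (0.236642 − 0.238203)/15 = 0.236538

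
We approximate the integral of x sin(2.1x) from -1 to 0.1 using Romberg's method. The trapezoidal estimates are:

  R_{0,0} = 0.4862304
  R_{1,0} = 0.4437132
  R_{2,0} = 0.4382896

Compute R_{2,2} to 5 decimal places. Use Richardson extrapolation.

0.43694

Richardson extrapolation on the trapezoidal column (denominator 4−1=3):
R_{1,1} = 0.4437132 + (0.4437132 − 0.4862304)/3 = 0.4295408
R_{2,1} = 0.4382896 + (0.4382896 − 0.4437132)/3 = 0.4364817
R_{2,2} = 0.4364817 + (0.4364817 − 0.4295408)/15 = 0.4369444
(Column j=1 coincides with Simpson's rule on the same nodes.)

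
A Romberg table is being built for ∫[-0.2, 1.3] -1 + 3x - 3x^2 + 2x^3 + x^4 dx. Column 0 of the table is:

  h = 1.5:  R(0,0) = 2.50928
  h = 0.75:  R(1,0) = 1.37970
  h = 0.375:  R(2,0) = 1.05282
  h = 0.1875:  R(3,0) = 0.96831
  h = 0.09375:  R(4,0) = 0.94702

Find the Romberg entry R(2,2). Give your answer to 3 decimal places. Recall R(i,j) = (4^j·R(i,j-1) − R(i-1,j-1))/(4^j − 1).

0.940

Richardson extrapolation on the trapezoidal column (denominator 4−1=3):
R(1,1) = (4·1.37970 − 2.50928) / 3 = 1.00317
R(2,1) = (4·1.05282 − 1.37970) / 3 = 0.94386
R(2,2) = (16·0.94386 − 1.00317) / 15 = 0.93991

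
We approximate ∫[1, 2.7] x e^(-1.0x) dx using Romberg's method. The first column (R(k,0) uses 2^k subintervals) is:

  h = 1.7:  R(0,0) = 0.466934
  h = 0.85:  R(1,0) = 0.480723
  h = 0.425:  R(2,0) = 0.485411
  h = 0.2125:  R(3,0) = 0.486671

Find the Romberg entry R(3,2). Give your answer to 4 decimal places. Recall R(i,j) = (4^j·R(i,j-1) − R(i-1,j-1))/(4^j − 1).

0.4871

R(2,1) = (4·0.485411 − 0.480723) / 3 = 0.486974
R(3,1) = (4·0.486671 − 0.485411) / 3 = 0.487091
R(3,2) = (16·0.487091 − 0.486974) / 15 = 0.487099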